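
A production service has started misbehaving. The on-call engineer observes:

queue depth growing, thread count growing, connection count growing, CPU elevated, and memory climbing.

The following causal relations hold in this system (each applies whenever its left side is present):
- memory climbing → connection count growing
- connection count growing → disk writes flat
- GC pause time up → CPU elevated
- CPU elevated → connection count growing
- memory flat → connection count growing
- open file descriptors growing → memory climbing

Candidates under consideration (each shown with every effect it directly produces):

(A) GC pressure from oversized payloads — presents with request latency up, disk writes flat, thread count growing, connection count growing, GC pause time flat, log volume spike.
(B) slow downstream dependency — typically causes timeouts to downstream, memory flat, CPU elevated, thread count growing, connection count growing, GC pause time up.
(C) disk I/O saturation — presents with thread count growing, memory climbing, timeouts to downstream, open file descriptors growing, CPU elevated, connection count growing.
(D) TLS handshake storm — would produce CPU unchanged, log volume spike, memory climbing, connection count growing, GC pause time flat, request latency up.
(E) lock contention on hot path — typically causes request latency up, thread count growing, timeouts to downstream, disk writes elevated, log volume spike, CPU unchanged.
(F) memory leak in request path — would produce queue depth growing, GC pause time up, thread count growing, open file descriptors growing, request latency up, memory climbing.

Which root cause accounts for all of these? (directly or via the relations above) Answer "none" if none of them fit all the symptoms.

F

Testing each hypothesis:
(A) GC pressure from oversized payloads — queue depth growing -; thread count growing +; connection count growing +; CPU elevated -; memory climbing -
(B) slow downstream dependency — fails on queue depth growing, memory climbing (predicts memory flat, not memory climbing)
(C) disk I/O saturation — queue depth growing -; thread count growing +; connection count growing +; CPU elevated +; memory climbing +
(D) TLS handshake storm — fails on queue depth growing, thread count growing, CPU elevated (predicts CPU unchanged, not CPU elevated)
(E) lock contention on hot path — fails on queue depth growing, connection count growing, CPU elevated, memory climbing (predicts CPU unchanged, not CPU elevated)
(F) memory leak in request path — queue depth growing +; thread count growing +; connection count growing + (through memory climbing → connection count growing); CPU elevated + (through GC pause time up → CPU elevated); memory climbing +
(F) is the only candidate with no mismatches.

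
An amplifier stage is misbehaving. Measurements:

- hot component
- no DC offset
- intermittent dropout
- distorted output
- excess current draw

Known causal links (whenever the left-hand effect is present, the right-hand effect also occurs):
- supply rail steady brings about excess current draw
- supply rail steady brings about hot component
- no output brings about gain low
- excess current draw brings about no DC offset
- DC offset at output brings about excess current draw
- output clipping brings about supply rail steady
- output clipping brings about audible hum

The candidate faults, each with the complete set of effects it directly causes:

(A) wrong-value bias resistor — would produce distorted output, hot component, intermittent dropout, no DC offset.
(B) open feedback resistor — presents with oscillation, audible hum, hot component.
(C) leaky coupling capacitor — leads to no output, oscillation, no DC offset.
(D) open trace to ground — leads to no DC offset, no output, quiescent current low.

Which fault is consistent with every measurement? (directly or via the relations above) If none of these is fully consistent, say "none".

none

Per-candidate check:
(A) wrong-value bias resistor — does not account for excess current draw
(B) open feedback resistor — hot component yes; no DC offset NO; intermittent dropout NO; distorted output NO; excess current draw NO
(C) leaky coupling capacitor — does not account for hot component, intermittent dropout, distorted output, excess current draw
(D) open trace to ground — hot component NO; no DC offset yes; intermittent dropout NO; distorted output NO; excess current draw NO
No candidate is consistent with all observations.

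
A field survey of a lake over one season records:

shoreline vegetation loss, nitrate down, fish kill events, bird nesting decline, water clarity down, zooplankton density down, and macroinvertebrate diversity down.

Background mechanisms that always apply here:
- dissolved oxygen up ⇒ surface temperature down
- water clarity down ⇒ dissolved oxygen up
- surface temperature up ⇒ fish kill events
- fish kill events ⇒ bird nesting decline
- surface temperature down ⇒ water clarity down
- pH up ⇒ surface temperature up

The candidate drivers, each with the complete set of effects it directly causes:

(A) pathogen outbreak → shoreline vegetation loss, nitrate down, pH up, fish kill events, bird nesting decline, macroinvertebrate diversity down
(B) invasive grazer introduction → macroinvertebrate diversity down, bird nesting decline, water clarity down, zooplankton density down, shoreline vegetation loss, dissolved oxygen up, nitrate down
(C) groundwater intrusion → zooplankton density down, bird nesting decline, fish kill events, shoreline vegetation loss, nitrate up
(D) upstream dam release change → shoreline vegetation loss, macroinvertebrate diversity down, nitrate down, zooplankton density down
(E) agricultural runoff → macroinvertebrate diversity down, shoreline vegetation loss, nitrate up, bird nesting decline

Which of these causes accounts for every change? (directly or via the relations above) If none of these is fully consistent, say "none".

Testing each hypothesis:
(A) pathogen outbreak — shoreline vegetation loss +; nitrate down +; fish kill events +; bird nesting decline +; water clarity down -; zooplankton density down -; macroinvertebrate diversity down +
(B) invasive grazer introduction — shoreline vegetation loss +; nitrate down +; fish kill events -; bird nesting decline +; water clarity down +; zooplankton density down +; macroinvertebrate diversity down +
(C) groundwater intrusion — shoreline vegetation loss +; nitrate down -; fish kill events +; bird nesting decline +; water clarity down -; zooplankton density down +; macroinvertebrate diversity down -
(D) upstream dam release change — does not account for fish kill events, bird nesting decline, water clarity down
(E) agricultural runoff — fails on nitrate down, fish kill events, water clarity down, zooplankton density down (predicts nitrate up, not nitrate down)
No candidate is consistent with all observations.

none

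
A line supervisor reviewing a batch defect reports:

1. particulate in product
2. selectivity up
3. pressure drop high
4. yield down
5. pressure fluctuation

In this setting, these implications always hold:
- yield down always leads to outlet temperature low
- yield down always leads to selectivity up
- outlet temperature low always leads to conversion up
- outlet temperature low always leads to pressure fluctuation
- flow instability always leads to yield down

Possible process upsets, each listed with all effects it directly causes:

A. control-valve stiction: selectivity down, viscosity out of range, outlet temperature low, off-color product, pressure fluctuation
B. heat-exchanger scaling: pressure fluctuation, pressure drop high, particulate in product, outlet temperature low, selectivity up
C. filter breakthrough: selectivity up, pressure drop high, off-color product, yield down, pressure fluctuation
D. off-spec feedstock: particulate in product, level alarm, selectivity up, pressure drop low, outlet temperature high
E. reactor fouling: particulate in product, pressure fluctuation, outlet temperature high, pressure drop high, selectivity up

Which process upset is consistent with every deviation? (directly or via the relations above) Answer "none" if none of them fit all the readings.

For each candidate, compare predicted effects to what was observed:
(A) control-valve stiction — fails on particulate in product, selectivity up, pressure drop high, yield down (predicts selectivity down, not selectivity up)
(B) heat-exchanger scaling — particulate in product +; selectivity up +; pressure drop high +; yield down -; pressure fluctuation +
(C) filter breakthrough — does not account for particulate in product
(D) off-spec feedstock — particulate in product +; selectivity up +; pressure drop high -; yield down -; pressure fluctuation -
(E) reactor fouling — does not account for yield down
None of the listed candidates fits everything.

none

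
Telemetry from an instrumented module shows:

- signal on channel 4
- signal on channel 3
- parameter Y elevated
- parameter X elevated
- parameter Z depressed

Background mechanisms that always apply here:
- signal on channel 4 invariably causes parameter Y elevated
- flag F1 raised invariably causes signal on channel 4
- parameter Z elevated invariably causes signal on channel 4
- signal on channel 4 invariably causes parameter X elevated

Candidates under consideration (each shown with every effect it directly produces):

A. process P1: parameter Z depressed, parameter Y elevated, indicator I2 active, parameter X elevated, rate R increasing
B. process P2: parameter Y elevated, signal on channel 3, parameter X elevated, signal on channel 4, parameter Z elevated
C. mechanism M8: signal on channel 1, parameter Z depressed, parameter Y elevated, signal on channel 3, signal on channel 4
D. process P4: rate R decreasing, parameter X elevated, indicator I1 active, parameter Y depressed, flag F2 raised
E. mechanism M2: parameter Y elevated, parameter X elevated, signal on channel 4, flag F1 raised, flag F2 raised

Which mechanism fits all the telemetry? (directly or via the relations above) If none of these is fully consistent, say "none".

C

Testing each hypothesis:
(A) process P1 — signal on channel 4 NO; signal on channel 3 NO; parameter Y elevated yes; parameter X elevated yes; parameter Z depressed yes
(B) process P2 — signal on channel 4 yes; signal on channel 3 yes; parameter Y elevated yes; parameter X elevated yes; parameter Z depressed NO
(C) mechanism M8 — accounts for every observation (parameter X elevated by signal on channel 4 → parameter X elevated)
(D) process P4 — signal on channel 4 NO; signal on channel 3 NO; parameter Y elevated NO; parameter X elevated yes; parameter Z depressed NO
(E) mechanism M2 — signal on channel 4 yes; signal on channel 3 NO; parameter Y elevated yes; parameter X elevated yes; parameter Z depressed NO
(C) alone accounts for all the evidence.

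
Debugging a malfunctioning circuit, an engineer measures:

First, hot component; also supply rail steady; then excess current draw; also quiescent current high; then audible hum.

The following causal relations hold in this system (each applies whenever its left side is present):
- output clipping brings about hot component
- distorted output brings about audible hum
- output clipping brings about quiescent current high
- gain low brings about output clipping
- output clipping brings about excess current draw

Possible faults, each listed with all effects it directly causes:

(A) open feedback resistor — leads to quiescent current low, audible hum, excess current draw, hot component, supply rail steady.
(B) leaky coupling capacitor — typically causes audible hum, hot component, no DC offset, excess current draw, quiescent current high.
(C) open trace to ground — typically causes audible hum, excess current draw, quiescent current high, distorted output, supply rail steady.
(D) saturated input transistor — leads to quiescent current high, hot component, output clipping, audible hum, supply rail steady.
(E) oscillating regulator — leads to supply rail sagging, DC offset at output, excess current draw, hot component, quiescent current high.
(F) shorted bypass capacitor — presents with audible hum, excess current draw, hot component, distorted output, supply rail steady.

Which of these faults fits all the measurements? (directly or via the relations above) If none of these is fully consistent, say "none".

Checking each candidate against the observations:
(A) open feedback resistor — fails on quiescent current high (predicts quiescent current low, not quiescent current high)
(B) leaky coupling capacitor — does not account for supply rail steady
(C) open trace to ground — does not account for hot component
(D) saturated input transistor — accounts for every observation (excess current draw via output clipping → excess current draw)
(E) oscillating regulator — fails on supply rail steady, audible hum (predicts supply rail sagging, not supply rail steady)
(F) shorted bypass capacitor — does not account for quiescent current high
Only (D) is consistent with every observation.

D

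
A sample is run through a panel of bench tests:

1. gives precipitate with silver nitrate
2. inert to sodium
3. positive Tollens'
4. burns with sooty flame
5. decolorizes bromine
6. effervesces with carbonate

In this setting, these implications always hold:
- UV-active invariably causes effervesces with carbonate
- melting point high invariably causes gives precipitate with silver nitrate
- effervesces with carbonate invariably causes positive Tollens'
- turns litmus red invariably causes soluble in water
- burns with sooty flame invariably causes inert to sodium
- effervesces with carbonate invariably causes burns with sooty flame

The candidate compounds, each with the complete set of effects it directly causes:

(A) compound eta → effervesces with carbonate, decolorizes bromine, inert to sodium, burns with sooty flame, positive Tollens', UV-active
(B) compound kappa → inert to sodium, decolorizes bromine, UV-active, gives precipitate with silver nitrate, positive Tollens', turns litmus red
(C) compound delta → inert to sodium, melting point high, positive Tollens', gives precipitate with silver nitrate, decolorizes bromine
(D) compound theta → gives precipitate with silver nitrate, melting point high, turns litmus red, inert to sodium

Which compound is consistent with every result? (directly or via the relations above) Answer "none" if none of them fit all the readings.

Checking each candidate against the observations:
(A) compound eta — does not account for gives precipitate with silver nitrate
(B) compound kappa — gives precipitate with silver nitrate +; inert to sodium +; positive Tollens' +; burns with sooty flame + (by UV-active → effervesces with carbonate → burns with sooty flame); decolorizes bromine +; effervesces with carbonate + (by UV-active → effervesces with carbonate)
(C) compound delta — does not account for burns with sooty flame, effervesces with carbonate
(D) compound theta — gives precipitate with silver nitrate +; inert to sodium +; positive Tollens' -; burns with sooty flame -; decolorizes bromine -; effervesces with carbonate -
(B) is the only candidate with no mismatches.

B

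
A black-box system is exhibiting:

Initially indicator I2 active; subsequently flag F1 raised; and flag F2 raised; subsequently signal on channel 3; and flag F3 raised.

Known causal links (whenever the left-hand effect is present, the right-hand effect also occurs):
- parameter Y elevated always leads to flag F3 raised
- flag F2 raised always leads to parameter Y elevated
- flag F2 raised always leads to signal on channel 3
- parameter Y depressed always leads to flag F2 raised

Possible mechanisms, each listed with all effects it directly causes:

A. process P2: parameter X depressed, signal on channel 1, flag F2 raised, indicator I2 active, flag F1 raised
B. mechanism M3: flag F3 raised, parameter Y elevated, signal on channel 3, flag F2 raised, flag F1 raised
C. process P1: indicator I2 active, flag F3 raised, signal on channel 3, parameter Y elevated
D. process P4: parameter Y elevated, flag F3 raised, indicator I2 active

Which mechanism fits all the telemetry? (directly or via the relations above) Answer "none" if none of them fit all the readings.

A

Checking each candidate against the observations:
(A) process P2 — accounts for every observation (signal on channel 3 via flag F2 raised → signal on channel 3)
(B) mechanism M3 — indicator I2 active -; flag F1 raised +; flag F2 raised +; signal on channel 3 +; flag F3 raised +
(C) process P1 — does not account for flag F1 raised, flag F2 raised
(D) process P4 — does not account for flag F1 raised, flag F2 raised, signal on channel 3
(A) alone accounts for all the evidence.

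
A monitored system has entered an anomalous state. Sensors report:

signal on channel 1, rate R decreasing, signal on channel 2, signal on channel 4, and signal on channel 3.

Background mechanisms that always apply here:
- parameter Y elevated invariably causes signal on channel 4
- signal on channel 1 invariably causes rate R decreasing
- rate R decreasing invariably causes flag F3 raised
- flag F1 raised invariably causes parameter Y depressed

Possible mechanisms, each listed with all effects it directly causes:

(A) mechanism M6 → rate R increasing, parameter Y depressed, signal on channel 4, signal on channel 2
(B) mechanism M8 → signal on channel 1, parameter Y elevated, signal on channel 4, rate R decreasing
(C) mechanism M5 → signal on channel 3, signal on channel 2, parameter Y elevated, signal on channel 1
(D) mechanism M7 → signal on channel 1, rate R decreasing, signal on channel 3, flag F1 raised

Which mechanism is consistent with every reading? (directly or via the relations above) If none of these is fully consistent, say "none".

Checking each candidate against the observations:
(A) mechanism M6 — signal on channel 1 NO; rate R decreasing NO; signal on channel 2 yes; signal on channel 4 yes; signal on channel 3 NO
(B) mechanism M8 — does not account for signal on channel 2, signal on channel 3
(C) mechanism M5 — accounts for every observation (rate R decreasing by signal on channel 1 → rate R decreasing)
(D) mechanism M7 — does not account for signal on channel 2, signal on channel 4
(C) is the only candidate with no mismatches.

C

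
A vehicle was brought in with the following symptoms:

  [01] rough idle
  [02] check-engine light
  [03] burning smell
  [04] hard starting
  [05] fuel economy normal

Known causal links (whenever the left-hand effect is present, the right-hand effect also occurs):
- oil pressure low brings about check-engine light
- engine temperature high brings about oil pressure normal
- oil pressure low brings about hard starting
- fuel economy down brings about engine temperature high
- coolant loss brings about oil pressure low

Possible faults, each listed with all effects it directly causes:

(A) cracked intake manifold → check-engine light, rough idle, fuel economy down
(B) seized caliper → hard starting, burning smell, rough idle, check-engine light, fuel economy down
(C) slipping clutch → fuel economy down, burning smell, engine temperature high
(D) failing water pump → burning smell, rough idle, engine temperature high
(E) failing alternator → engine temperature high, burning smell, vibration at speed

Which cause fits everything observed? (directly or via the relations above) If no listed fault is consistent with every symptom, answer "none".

Checking each candidate against the observations:
(A) cracked intake manifold — fails on burning smell, hard starting, fuel economy normal (predicts fuel economy down, not fuel economy normal)
(B) seized caliper — fails on fuel economy normal (predicts fuel economy down, not fuel economy normal)
(C) slipping clutch — rough idle NO; check-engine light NO; burning smell yes; hard starting NO; fuel economy normal NO
(D) failing water pump — rough idle yes; check-engine light NO; burning smell yes; hard starting NO; fuel economy normal NO
(E) failing alternator — does not account for rough idle, check-engine light, hard starting, fuel economy normal
Every candidate fails on at least one observation.

none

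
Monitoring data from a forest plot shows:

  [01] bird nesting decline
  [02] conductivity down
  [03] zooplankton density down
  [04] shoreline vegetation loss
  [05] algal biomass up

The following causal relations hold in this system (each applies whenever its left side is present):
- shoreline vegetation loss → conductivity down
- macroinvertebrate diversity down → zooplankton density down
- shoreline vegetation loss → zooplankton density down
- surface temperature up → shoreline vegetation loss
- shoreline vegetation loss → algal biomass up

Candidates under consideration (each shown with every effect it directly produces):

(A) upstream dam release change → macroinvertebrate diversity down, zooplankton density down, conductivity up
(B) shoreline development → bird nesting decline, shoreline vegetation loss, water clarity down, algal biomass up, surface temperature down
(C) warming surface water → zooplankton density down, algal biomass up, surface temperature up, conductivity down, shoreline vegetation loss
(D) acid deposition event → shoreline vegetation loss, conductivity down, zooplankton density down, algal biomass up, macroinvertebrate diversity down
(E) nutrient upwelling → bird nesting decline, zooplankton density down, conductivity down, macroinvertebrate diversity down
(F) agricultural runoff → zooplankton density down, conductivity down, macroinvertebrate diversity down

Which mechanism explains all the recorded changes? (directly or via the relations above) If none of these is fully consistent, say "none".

Testing each hypothesis:
(A) upstream dam release change — fails on bird nesting decline, conductivity down, shoreline vegetation loss, algal biomass up (predicts conductivity up, not conductivity down)
(B) shoreline development — accounts for every observation (conductivity down through shoreline vegetation loss → conductivity down)
(C) warming surface water — does not account for bird nesting decline
(D) acid deposition event — does not account for bird nesting decline
(E) nutrient upwelling — bird nesting decline match; conductivity down match; zooplankton density down match; shoreline vegetation loss miss; algal biomass up miss
(F) agricultural runoff — bird nesting decline miss; conductivity down match; zooplankton density down match; shoreline vegetation loss miss; algal biomass up miss
Only (B) is consistent with every observation.

B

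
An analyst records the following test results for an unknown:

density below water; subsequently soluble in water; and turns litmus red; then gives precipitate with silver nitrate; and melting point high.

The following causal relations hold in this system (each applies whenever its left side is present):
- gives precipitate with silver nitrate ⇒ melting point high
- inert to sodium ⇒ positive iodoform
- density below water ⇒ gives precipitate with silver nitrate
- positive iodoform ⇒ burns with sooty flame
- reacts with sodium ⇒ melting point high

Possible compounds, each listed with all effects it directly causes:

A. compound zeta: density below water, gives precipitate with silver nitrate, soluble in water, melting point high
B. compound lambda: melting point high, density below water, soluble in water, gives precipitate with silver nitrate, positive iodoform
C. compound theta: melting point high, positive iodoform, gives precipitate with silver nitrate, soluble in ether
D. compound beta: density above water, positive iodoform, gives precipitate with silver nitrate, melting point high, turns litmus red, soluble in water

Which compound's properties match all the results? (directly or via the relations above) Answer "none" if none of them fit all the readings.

Per-candidate check:
(A) compound zeta — does not account for turns litmus red
(B) compound lambda — does not account for turns litmus red
(C) compound theta — does not account for density below water, soluble in water, turns litmus red
(D) compound beta — fails on density below water (predicts density above water, not density below water)
No candidate is consistent with all observations.

none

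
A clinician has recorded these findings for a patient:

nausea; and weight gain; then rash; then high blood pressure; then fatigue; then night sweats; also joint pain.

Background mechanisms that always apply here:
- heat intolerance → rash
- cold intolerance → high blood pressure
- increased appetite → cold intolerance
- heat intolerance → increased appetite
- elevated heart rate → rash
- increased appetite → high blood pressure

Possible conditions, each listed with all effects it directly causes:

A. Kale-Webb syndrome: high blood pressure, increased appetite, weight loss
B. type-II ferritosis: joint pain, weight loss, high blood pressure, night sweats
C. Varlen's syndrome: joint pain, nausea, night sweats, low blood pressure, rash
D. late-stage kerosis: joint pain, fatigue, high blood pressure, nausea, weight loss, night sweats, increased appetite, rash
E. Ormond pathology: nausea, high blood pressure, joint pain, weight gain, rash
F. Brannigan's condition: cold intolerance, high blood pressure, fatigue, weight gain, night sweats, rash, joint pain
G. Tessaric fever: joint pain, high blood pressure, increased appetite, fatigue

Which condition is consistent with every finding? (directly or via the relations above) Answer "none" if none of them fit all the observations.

none

Checking each candidate against the observations:
(A) Kale-Webb syndrome — nausea NO; weight gain NO; rash NO; high blood pressure yes; fatigue NO; night sweats NO; joint pain NO
(B) type-II ferritosis — fails on nausea, weight gain, rash, fatigue (predicts weight loss, not weight gain)
(C) Varlen's syndrome — fails on weight gain, high blood pressure, fatigue (predicts low blood pressure, not high blood pressure)
(D) late-stage kerosis — fails on weight gain (predicts weight loss, not weight gain)
(E) Ormond pathology — nausea yes; weight gain yes; rash yes; high blood pressure yes; fatigue NO; night sweats NO; joint pain yes
(F) Brannigan's condition — nausea NO; weight gain yes; rash yes; high blood pressure yes; fatigue yes; night sweats yes; joint pain yes
(G) Tessaric fever — nausea NO; weight gain NO; rash NO; high blood pressure yes; fatigue yes; night sweats NO; joint pain yes
Every candidate fails on at least one observation.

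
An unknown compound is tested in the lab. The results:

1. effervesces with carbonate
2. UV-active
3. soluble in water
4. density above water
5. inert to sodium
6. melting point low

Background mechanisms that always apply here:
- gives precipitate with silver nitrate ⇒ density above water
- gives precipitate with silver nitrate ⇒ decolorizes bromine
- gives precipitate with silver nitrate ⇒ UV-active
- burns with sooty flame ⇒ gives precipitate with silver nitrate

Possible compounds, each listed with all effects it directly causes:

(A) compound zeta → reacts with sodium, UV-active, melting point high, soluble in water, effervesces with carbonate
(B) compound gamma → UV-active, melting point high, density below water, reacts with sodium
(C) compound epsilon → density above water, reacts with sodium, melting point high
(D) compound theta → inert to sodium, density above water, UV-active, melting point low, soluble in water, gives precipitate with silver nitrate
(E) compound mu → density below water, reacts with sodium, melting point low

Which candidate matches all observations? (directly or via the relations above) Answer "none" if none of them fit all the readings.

Testing each hypothesis:
(A) compound zeta — fails on density above water, inert to sodium, melting point low (predicts reacts with sodium, not inert to sodium; predicts melting point high, not melting point low)
(B) compound gamma — effervesces with carbonate ✗; UV-active ✓; soluble in water ✗; density above water ✗; inert to sodium ✗; melting point low ✗
(C) compound epsilon — fails on effervesces with carbonate, UV-active, soluble in water, inert to sodium, melting point low (predicts reacts with sodium, not inert to sodium; predicts melting point high, not melting point low)
(D) compound theta — does not account for effervesces with carbonate
(E) compound mu — effervesces with carbonate ✗; UV-active ✗; soluble in water ✗; density above water ✗; inert to sodium ✗; melting point low ✓
None of the listed candidates fits everything.

none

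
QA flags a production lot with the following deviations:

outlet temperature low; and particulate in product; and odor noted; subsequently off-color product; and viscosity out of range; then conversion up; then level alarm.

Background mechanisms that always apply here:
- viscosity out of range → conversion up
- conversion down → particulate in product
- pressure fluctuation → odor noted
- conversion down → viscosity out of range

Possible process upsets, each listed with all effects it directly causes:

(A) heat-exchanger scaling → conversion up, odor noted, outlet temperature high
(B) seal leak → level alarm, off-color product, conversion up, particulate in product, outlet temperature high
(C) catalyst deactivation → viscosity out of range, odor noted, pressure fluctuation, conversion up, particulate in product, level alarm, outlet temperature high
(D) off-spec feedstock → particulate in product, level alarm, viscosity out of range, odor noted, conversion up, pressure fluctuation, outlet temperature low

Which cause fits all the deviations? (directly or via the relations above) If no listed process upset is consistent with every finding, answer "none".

For each candidate, compare predicted effects to what was observed:
(A) heat-exchanger scaling — fails on outlet temperature low, particulate in product, off-color product, viscosity out of range, level alarm (predicts outlet temperature high, not outlet temperature low)
(B) seal leak — fails on outlet temperature low, odor noted, viscosity out of range (predicts outlet temperature high, not outlet temperature low)
(C) catalyst deactivation — outlet temperature low miss; particulate in product match; odor noted match; off-color product miss; viscosity out of range match; conversion up match; level alarm match
(D) off-spec feedstock — outlet temperature low match; particulate in product match; odor noted match; off-color product miss; viscosity out of range match; conversion up match; level alarm match
None of the listed candidates fits everything.

none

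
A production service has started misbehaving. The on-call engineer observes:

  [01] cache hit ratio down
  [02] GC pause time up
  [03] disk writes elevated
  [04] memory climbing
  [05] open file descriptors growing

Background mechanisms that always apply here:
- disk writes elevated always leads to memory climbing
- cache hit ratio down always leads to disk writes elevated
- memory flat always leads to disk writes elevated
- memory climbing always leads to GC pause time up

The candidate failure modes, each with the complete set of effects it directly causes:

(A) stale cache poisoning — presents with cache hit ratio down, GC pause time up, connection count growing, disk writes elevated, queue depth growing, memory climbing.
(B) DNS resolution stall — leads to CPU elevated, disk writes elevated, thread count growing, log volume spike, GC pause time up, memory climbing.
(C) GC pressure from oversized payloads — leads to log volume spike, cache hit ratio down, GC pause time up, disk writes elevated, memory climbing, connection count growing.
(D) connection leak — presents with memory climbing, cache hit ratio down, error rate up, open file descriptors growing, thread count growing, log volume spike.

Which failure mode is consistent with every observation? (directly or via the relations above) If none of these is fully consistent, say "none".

D

Per-candidate check:
(A) stale cache poisoning — does not account for open file descriptors growing
(B) DNS resolution stall — cache hit ratio down ✗; GC pause time up ✓; disk writes elevated ✓; memory climbing ✓; open file descriptors growing ✗
(C) GC pressure from oversized payloads — cache hit ratio down ✓; GC pause time up ✓; disk writes elevated ✓; memory climbing ✓; open file descriptors growing ✗
(D) connection leak — cache hit ratio down ✓; GC pause time up ✓ (via memory climbing → GC pause time up); disk writes elevated ✓ (via cache hit ratio down → disk writes elevated); memory climbing ✓; open file descriptors growing ✓
(D) alone accounts for all the evidence.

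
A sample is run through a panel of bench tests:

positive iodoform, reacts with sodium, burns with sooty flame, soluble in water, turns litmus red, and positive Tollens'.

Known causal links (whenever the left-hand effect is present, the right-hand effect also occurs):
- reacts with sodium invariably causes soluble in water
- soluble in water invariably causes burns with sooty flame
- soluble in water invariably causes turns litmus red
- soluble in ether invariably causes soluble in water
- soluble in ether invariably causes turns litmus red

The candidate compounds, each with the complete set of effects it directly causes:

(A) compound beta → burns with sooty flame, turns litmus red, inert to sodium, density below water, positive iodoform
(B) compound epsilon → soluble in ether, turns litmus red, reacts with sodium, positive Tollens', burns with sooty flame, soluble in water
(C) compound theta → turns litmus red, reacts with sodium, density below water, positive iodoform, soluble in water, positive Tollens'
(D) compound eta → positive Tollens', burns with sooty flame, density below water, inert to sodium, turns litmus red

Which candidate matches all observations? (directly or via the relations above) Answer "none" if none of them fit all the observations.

C

Checking each candidate against the observations:
(A) compound beta — fails on reacts with sodium, soluble in water, positive Tollens' (predicts inert to sodium, not reacts with sodium)
(B) compound epsilon — positive iodoform miss; reacts with sodium match; burns with sooty flame match; soluble in water match; turns litmus red match; positive Tollens' match
(C) compound theta — accounts for every observation (burns with sooty flame through soluble in water → burns with sooty flame)
(D) compound eta — fails on positive iodoform, reacts with sodium, soluble in water (predicts inert to sodium, not reacts with sodium)
(C) alone accounts for all the evidence.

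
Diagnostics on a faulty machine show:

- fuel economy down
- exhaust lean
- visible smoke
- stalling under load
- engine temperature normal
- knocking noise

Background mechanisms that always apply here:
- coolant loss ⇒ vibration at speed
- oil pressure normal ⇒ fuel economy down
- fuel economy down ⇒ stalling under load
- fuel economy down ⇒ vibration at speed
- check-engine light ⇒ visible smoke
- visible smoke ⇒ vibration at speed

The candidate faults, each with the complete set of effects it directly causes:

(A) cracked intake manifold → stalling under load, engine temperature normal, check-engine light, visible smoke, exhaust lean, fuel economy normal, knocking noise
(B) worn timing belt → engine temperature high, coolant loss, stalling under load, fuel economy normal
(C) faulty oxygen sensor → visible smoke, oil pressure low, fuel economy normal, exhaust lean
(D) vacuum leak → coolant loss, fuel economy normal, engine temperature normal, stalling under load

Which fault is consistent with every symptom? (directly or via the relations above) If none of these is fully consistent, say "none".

Per-candidate check:
(A) cracked intake manifold — fails on fuel economy down (predicts fuel economy normal, not fuel economy down)
(B) worn timing belt — fails on fuel economy down, exhaust lean, visible smoke, engine temperature normal, knocking noise (predicts fuel economy normal, not fuel economy down; predicts engine temperature high, not engine temperature normal)
(C) faulty oxygen sensor — fuel economy down NO; exhaust lean yes; visible smoke yes; stalling under load NO; engine temperature normal NO; knocking noise NO
(D) vacuum leak — fuel economy down NO; exhaust lean NO; visible smoke NO; stalling under load yes; engine temperature normal yes; knocking noise NO
Every candidate fails on at least one observation.

none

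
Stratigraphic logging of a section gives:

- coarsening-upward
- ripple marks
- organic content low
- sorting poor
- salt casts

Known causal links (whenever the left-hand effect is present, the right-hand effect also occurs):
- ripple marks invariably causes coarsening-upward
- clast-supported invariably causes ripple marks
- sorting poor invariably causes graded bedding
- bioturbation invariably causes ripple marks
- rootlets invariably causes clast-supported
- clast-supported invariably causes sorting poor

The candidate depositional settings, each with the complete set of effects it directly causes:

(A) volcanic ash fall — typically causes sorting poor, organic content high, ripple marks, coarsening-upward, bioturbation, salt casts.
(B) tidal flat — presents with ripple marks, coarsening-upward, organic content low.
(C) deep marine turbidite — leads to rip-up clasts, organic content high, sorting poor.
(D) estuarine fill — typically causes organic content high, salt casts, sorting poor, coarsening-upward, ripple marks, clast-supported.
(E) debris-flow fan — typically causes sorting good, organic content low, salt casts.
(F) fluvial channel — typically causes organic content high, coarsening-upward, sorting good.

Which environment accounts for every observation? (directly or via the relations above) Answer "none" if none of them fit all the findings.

none

Per-candidate check:
(A) volcanic ash fall — fails on organic content low (predicts organic content high, not organic content low)
(B) tidal flat — coarsening-upward ✓; ripple marks ✓; organic content low ✓; sorting poor ✗; salt casts ✗
(C) deep marine turbidite — coarsening-upward ✗; ripple marks ✗; organic content low ✗; sorting poor ✓; salt casts ✗
(D) estuarine fill — coarsening-upward ✓; ripple marks ✓; organic content low ✗; sorting poor ✓; salt casts ✓
(E) debris-flow fan — coarsening-upward ✗; ripple marks ✗; organic content low ✓; sorting poor ✗; salt casts ✓
(F) fluvial channel — coarsening-upward ✓; ripple marks ✗; organic content low ✗; sorting poor ✗; salt casts ✗
Every candidate fails on at least one observation.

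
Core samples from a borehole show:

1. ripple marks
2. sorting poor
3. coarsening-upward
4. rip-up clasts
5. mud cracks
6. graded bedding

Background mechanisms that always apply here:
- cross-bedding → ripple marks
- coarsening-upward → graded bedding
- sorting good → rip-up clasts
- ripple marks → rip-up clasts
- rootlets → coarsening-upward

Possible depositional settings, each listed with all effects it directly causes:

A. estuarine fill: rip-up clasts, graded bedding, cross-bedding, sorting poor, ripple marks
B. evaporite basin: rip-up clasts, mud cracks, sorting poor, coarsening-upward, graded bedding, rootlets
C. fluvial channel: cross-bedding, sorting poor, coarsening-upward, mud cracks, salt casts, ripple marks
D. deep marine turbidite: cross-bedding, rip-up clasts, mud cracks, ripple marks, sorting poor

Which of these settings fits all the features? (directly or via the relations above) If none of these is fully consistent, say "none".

Per-candidate check:
(A) estuarine fill — ripple marks +; sorting poor +; coarsening-upward -; rip-up clasts +; mud cracks -; graded bedding +
(B) evaporite basin — does not account for ripple marks
(C) fluvial channel — accounts for every observation (rip-up clasts by ripple marks → rip-up clasts)
(D) deep marine turbidite — ripple marks +; sorting poor +; coarsening-upward -; rip-up clasts +; mud cracks +; graded bedding -
Only (C) is consistent with every observation.

C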